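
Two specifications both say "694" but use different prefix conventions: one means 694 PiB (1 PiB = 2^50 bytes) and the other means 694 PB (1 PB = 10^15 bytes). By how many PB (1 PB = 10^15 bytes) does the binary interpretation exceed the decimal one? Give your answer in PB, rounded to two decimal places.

87.37 PB

694 PiB = 694 × 1,125,899,906,842,624 = 781,374,535,348,781,056 bytes
694 PB = 694 × 1,000,000,000,000,000 = 694,000,000,000,000,000 bytes
difference = 87,374,535,348,781,056 bytes
87,374,535,348,781,056 / 1,000,000,000,000,000 = 87.37 PB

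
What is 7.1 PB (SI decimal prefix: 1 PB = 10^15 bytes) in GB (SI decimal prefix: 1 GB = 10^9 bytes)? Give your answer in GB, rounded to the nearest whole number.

7.1 PB = 7.1 × 10^15 bytes = 7,100,000,000,000,000 bytes
1 GB = 10^9 bytes = 1,000,000,000 bytes
7,100,000,000,000,000 / 1,000,000,000 = 7,100,000 GB

7,100,000 GB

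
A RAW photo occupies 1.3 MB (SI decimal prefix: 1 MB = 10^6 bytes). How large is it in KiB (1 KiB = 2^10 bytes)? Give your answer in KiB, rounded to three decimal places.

1.3 MB = 1.3 × 10^6 bytes = 1,300,000 bytes
1 KiB = 2^10 bytes = 1,024 bytes
1,300,000 / 1,024 = 1,269.531 KiB

1,269.531 KiB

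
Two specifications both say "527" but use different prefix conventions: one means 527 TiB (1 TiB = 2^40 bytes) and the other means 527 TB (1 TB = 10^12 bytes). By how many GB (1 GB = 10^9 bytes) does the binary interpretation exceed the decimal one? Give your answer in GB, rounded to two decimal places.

527 TiB = 527 × 1,099,511,627,776 = 579,442,627,837,952 bytes
527 TB = 527 × 1,000,000,000,000 = 527,000,000,000,000 bytes
difference = 52,442,627,837,952 bytes
52,442,627,837,952 / 1,000,000,000 = 52,442.63 GB

52,442.63 GB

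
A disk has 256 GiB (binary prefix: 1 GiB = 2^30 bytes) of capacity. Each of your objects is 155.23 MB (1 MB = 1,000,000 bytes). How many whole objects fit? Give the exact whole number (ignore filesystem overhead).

Capacity: 256 GiB = 274,877,906,944 bytes
Per item: 155.23 MB = 155,230,000 bytes
⌊274,877,906,944 / 155,230,000⌋ = 1,770

1,770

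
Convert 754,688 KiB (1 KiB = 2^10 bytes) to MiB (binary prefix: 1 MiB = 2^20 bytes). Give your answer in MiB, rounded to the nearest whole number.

754,688 KiB × 1,024 bytes/KiB = 772,800,512 bytes
1 MiB = 1,048,576 bytes
772,800,512 / 1,048,576 = 737 MiB

737 MiB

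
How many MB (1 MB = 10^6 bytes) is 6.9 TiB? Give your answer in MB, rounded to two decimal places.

7,586,630.23 MB

6.9 TiB = 6.9 × 2^40 bytes = 7,586,630,231,654.4 bytes
1 MB = 1,000,000 bytes
7,586,630,231,654.4 / 1,000,000 = 7,586,630.23 MB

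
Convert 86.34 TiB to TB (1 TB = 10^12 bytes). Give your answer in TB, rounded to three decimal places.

94.932 TB

86.34 TiB = 86.34 × 2^40 bytes = 94,931,833,942,179.84 bytes
1 TB = 1,000,000,000,000 bytes
94,931,833,942,179.84 / 1,000,000,000,000 = 94.932 TB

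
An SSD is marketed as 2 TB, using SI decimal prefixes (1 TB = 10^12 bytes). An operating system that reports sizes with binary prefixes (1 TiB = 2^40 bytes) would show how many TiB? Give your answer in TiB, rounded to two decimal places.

2 TB × 1,000,000,000,000 bytes/TB = 2,000,000,000,000 bytes
1 TiB = 1,099,511,627,776 bytes
2,000,000,000,000 / 1,099,511,627,776 = 1.82 TiB

1.82 TiB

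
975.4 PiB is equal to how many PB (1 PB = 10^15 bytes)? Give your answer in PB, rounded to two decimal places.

975.4 PiB × 1,125,899,906,842,624 bytes/PiB = 1,098,202,769,134,295,449.6 bytes
1 PB = 1,000,000,000,000,000 bytes
1,098,202,769,134,295,449.6 / 1,000,000,000,000,000 = 1,098.20 PB

1,098.20 PB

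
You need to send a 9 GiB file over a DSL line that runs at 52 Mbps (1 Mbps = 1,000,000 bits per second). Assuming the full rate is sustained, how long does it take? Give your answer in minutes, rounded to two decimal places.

9 GiB = 9,663,676,416 bytes = 77,309,411,328 bits
52 Mbps = 52,000,000 bits/s
time = 77,309,411,328 / 52,000,000 = 1,486.719 s
1,486.719 s / 60 = 24.78 minutes

24.78 minutes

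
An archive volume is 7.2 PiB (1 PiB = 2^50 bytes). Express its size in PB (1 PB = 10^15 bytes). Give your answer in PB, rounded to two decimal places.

8.11 PB

7.2 PiB × 1,125,899,906,842,624 bytes/PiB = 8,106,479,329,266,892.8 bytes
1 PB = 10^15 bytes = 1,000,000,000,000,000 bytes
8,106,479,329,266,892.8 / 1,000,000,000,000,000 = 8.11 PB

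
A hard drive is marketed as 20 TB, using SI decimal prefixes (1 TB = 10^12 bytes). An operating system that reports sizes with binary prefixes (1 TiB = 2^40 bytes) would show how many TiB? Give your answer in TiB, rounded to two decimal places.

18.19 TiB

20 TB × 1,000,000,000,000 bytes/TB = 20,000,000,000,000 bytes
1 TiB = 1,099,511,627,776 bytes
20,000,000,000,000 / 1,099,511,627,776 = 18.19 TiB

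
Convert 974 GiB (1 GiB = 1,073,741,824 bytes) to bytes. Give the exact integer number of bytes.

974 × 1,073,741,824 = 1,045,824,536,576 bytes

1,045,824,536,576 bytes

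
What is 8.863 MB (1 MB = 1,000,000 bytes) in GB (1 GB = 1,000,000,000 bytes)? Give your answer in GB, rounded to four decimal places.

8.863 MB × 1,000,000 bytes/MB = 8,863,000 bytes
1 GB = 1,000,000,000 bytes
8,863,000 / 1,000,000,000 = 0.0089 GB

0.0089 GB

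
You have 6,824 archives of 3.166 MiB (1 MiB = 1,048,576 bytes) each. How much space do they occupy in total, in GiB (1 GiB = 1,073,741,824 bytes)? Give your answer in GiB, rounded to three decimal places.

21.098 GiB

Total = 6,824 × 3.166 MiB = 21604.784 MiB
= 21604.784 × 1,048,576 bytes = 22,654,257,987.584 bytes
1 GiB = 1,073,741,824 bytes
22,654,257,987.584 / 1,073,741,824 = 21.098 GiB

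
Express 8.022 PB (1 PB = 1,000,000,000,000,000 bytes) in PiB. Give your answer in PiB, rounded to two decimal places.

8.022 PB = 8.022 × 10^15 bytes = 8,022,000,000,000,000 bytes
1 PiB = 1,125,899,906,842,624 bytes
8,022,000,000,000,000 / 1,125,899,906,842,624 = 7.12 PiB

7.12 PiB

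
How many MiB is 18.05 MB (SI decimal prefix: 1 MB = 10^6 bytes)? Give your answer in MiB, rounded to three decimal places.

18.05 MB × 1,000,000 bytes/MB = 18,050,000 bytes
1 MiB = 1,048,576 bytes
18,050,000 / 1,048,576 = 17.214 MiB

17.214 MiB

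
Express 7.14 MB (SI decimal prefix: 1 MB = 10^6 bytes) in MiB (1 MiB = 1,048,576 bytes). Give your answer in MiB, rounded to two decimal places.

7.14 MB = 7.14 × 10^6 bytes = 7,140,000 bytes
1 MiB = 2^20 bytes = 1,048,576 bytes
7,140,000 / 1,048,576 = 6.81 MiB

6.81 MiB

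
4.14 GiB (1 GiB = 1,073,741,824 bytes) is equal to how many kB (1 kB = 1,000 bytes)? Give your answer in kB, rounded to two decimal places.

4,445,291.15 kB

4.14 GiB = 4.14 × 2^30 bytes = 4,445,291,151.36 bytes
1 kB = 1,000 bytes
4,445,291,151.36 / 1,000 = 4,445,291.15 kB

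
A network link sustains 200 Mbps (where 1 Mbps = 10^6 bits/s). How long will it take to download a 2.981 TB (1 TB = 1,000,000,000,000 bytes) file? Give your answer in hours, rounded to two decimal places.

2.981 TB = 2,981,000,000,000 bytes = 23,848,000,000,000 bits
200 Mbps = 200,000,000 bits/s
time = 23,848,000,000,000 / 200,000,000 = 119,240.0000 s
119,240.0000 s / 3600 = 33.12 hours

33.12 hours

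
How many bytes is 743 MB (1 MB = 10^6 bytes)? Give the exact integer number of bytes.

743,000,000 bytes

743 × 1,000,000 = 743,000,000 bytes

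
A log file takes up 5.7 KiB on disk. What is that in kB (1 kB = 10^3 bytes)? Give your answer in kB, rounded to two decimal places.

5.84 kB

5.7 KiB = 5.7 × 2^10 bytes = 5,836.8 bytes
1 kB = 10^3 bytes = 1,000 bytes
5,836.8 / 1,000 = 5.84 kB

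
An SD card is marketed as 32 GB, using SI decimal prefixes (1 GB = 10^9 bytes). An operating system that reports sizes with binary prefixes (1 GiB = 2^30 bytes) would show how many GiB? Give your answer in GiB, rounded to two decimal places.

29.80 GiB

32 GB = 32 × 10^9 bytes = 32,000,000,000 bytes
1 GiB = 1,073,741,824 bytes
32,000,000,000 / 1,073,741,824 = 29.80 GiB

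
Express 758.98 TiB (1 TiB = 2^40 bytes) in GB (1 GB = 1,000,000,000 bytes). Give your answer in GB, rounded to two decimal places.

758.98 TiB × 1,099,511,627,776 bytes/TiB = 834,507,335,249,428.48 bytes
1 GB = 10^9 bytes = 1,000,000,000 bytes
834,507,335,249,428.48 / 1,000,000,000 = 834,507.34 GB

834,507.34 GB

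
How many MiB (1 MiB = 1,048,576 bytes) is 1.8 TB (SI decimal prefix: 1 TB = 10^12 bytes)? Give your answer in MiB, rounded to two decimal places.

1,716,613.77 MiB

1.8 TB = 1.8 × 10^12 bytes = 1,800,000,000,000 bytes
1 MiB = 2^20 bytes = 1,048,576 bytes
1,800,000,000,000 / 1,048,576 = 1,716,613.77 MiB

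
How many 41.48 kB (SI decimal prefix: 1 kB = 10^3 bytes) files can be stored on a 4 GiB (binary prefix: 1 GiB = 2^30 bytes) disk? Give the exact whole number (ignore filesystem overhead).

103,543

Capacity: 4 GiB = 4,294,967,296 bytes
Per item: 41.48 kB = 41,480 bytes
⌊4,294,967,296 / 41,480⌋ = 103,543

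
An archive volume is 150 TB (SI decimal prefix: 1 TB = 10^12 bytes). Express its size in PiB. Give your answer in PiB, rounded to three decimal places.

150 TB = 150 × 10^12 bytes = 150,000,000,000,000 bytes
1 PiB = 1,125,899,906,842,624 bytes
150,000,000,000,000 / 1,125,899,906,842,624 = 0.133 PiB

0.133 PiB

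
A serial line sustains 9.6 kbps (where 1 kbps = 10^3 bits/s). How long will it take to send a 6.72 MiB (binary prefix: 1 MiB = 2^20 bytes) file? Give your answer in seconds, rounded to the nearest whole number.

5,872 seconds

6.72 MiB = 7,046,430.72 bytes = 56,371,445.76 bits
9.6 kbps = 9,600 bits/s
time = 56,371,445.76 / 9,600 = 5,872 s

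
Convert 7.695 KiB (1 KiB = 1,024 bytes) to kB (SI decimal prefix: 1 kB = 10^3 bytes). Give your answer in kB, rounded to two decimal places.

7.695 KiB × 1,024 bytes/KiB = 7,879.68 bytes
1 kB = 1,000 bytes
7,879.68 / 1,000 = 7.88 kB

7.88 kB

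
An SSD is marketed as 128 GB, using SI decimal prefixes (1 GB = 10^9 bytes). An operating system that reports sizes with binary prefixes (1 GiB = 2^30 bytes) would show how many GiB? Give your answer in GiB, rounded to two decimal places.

119.21 GiB

128 GB = 128 × 10^9 bytes = 128,000,000,000 bytes
1 GiB = 2^30 bytes = 1,073,741,824 bytes
128,000,000,000 / 1,073,741,824 = 119.21 GiB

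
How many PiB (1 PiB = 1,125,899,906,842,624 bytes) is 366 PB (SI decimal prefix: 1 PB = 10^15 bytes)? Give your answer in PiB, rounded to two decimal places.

366 PB × 1,000,000,000,000,000 bytes/PB = 366,000,000,000,000,000 bytes
1 PiB = 1,125,899,906,842,624 bytes
366,000,000,000,000,000 / 1,125,899,906,842,624 = 325.07 PiB

325.07 PiB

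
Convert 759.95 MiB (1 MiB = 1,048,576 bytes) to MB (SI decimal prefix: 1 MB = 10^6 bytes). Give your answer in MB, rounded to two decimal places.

796.87 MB

759.95 MiB × 1,048,576 bytes/MiB = 796,865,331.2 bytes
1 MB = 10^6 bytes = 1,000,000 bytes
796,865,331.2 / 1,000,000 = 796.87 MB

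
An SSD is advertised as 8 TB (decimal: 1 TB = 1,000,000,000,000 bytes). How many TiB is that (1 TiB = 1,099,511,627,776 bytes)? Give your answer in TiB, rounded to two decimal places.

8 TB = 8 × 10^12 bytes = 8,000,000,000,000 bytes
1 TiB = 2^40 bytes = 1,099,511,627,776 bytes
8,000,000,000,000 / 1,099,511,627,776 = 7.28 TiB

7.28 TiB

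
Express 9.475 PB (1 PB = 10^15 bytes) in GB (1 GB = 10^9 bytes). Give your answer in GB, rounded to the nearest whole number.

9.475 PB = 9.475 × 10^15 bytes = 9,475,000,000,000,000 bytes
1 GB = 10^9 bytes = 1,000,000,000 bytes
9,475,000,000,000,000 / 1,000,000,000 = 9,475,000 GB

9,475,000 GB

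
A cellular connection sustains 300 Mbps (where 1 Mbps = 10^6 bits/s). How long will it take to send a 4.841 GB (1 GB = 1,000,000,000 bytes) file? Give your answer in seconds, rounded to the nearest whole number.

129 seconds

4.841 GB = 4,841,000,000 bytes = 38,728,000,000 bits
300 Mbps = 300,000,000 bits/s
time = 38,728,000,000 / 300,000,000 = 129 s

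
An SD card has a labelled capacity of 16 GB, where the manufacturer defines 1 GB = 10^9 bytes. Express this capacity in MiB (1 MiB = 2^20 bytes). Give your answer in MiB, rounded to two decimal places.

15,258.79 MiB

16 GB × 1,000,000,000 bytes/GB = 16,000,000,000 bytes
1 MiB = 2^20 bytes = 1,048,576 bytes
16,000,000,000 / 1,048,576 = 15,258.79 MiB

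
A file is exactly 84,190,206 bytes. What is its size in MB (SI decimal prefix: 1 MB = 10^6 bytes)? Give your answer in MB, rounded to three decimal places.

84,190,206 bytes given.
1 MB = 1,000,000 bytes
84,190,206 / 1,000,000 = 84.190 MB

84.190 MB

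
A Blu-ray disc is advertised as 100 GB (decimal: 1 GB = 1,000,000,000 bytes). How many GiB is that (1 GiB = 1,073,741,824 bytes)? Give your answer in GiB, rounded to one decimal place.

100 GB = 100 × 10^9 bytes = 100,000,000,000 bytes
1 GiB = 1,073,741,824 bytes
100,000,000,000 / 1,073,741,824 = 93.1 GiB

93.1 GiB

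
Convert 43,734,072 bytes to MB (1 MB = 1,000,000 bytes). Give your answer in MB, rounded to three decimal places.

43.734 MB

43,734,072 bytes given.
1 MB = 1,000,000 bytes
43,734,072 / 1,000,000 = 43.734 MB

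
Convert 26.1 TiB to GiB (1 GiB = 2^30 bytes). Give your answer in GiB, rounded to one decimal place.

26.1 TiB × 1,099,511,627,776 bytes/TiB = 28,697,253,484,953.6 bytes
1 GiB = 2^30 bytes = 1,073,741,824 bytes
28,697,253,484,953.6 / 1,073,741,824 = 26,726.4 GiB

26,726.4 GiB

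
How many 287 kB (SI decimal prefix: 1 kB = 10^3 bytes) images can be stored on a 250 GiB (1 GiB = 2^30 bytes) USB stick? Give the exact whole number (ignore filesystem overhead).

935,315

Capacity: 250 GiB = 268,435,456,000 bytes
Per item: 287 kB = 287,000 bytes
⌊268,435,456,000 / 287,000⌋ = 935,315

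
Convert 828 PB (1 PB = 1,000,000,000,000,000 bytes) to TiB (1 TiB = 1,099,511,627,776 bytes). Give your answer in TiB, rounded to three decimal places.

828 PB = 828 × 10^15 bytes = 828,000,000,000,000,000 bytes
1 TiB = 2^40 bytes = 1,099,511,627,776 bytes
828,000,000,000,000,000 / 1,099,511,627,776 = 753,061.613 TiB

753,061.613 TiB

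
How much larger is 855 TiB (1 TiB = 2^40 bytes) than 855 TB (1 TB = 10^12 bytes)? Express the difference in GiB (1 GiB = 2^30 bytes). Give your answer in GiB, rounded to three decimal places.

79,239.199 GiB

855 TiB = 855 × 1,099,511,627,776 = 940,082,441,748,480 bytes
855 TB = 855 × 1,000,000,000,000 = 855,000,000,000,000 bytes
difference = 85,082,441,748,480 bytes
85,082,441,748,480 / 1,073,741,824 = 79,239.199 GiB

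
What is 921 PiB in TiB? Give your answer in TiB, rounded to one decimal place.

921 PiB × 1,125,899,906,842,624 bytes/PiB = 1,036,953,814,202,056,704 bytes
1 TiB = 2^40 bytes = 1,099,511,627,776 bytes
1,036,953,814,202,056,704 / 1,099,511,627,776 = 943,104.0 TiB

943,104.0 TiB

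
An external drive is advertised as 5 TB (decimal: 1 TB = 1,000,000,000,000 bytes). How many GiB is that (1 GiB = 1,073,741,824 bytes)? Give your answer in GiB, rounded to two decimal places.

5 TB × 1,000,000,000,000 bytes/TB = 5,000,000,000,000 bytes
1 GiB = 2^30 bytes = 1,073,741,824 bytes
5,000,000,000,000 / 1,073,741,824 = 4,656.61 GiB

4,656.61 GiB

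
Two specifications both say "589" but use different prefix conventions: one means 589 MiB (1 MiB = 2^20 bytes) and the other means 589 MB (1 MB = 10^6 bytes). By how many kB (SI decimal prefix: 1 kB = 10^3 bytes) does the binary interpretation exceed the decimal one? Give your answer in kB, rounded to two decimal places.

28,611.26 kB

589 MiB = 589 × 1,048,576 = 617,611,264 bytes
589 MB = 589 × 1,000,000 = 589,000,000 bytes
difference = 28,611,264 bytes
28,611,264 / 1,000 = 28,611.26 kB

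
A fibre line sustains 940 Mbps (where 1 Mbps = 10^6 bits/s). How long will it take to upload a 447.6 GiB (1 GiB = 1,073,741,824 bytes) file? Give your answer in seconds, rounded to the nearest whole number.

447.6 GiB = 480,606,840,422.4 bytes = 3,844,854,723,379.2 bits
940 Mbps = 940,000,000 bits/s
time = 3,844,854,723,379.2 / 940,000,000 = 4,090 s

4,090 seconds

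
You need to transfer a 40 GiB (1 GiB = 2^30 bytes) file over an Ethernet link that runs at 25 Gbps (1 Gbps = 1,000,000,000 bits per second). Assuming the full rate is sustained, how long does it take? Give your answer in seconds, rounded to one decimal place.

13.7 seconds

40 GiB = 42,949,672,960 bytes = 343,597,383,680 bits
25 Gbps = 25,000,000,000 bits/s
time = 343,597,383,680 / 25,000,000,000 = 13.7 s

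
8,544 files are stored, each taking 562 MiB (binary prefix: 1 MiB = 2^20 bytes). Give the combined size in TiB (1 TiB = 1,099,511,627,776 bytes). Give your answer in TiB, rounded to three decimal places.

4.579 TiB

Total = 8,544 × 562 MiB = 4,801,728 MiB
= 4,801,728 × 1,048,576 bytes = 5,034,976,739,328 bytes
1 TiB = 1,099,511,627,776 bytes
5,034,976,739,328 / 1,099,511,627,776 = 4.579 TiB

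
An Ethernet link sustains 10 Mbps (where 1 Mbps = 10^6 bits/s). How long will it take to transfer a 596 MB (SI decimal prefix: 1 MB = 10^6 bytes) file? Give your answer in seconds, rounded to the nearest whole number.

477 seconds

596 MB = 596,000,000 bytes = 4,768,000,000 bits
10 Mbps = 10,000,000 bits/s
time = 4,768,000,000 / 10,000,000 = 477 s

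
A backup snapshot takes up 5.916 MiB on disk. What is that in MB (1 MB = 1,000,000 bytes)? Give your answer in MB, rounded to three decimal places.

6.203 MB

5.916 MiB × 1,048,576 bytes/MiB = 6,203,375.616 bytes
1 MB = 10^6 bytes = 1,000,000 bytes
6,203,375.616 / 1,000,000 = 6.203 MB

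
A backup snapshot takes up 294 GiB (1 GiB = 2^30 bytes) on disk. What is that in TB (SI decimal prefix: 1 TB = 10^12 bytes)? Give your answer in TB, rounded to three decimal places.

0.316 TB

294 GiB × 1,073,741,824 bytes/GiB = 315,680,096,256 bytes
1 TB = 10^12 bytes = 1,000,000,000,000 bytes
315,680,096,256 / 1,000,000,000,000 = 0.316 TB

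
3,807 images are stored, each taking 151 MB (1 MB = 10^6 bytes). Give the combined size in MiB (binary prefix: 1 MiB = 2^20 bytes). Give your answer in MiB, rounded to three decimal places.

Total = 3,807 × 151 MB = 574,857 MB
= 574,857 × 1,000,000 bytes = 574,857,000,000 bytes
1 MiB = 1,048,576 bytes
574,857,000,000 / 1,048,576 = 548,226.357 MiB

548,226.357 MiB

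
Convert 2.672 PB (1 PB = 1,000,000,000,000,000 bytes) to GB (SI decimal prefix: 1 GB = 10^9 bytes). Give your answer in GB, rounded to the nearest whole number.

2,672,000 GB

2.672 PB × 1,000,000,000,000,000 bytes/PB = 2,672,000,000,000,000 bytes
1 GB = 1,000,000,000 bytes
2,672,000,000,000,000 / 1,000,000,000 = 2,672,000 GB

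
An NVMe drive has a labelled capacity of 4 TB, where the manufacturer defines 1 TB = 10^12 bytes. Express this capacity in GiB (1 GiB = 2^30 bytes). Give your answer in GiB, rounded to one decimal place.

3,725.3 GiB

4 TB = 4 × 10^12 bytes = 4,000,000,000,000 bytes
1 GiB = 2^30 bytes = 1,073,741,824 bytes
4,000,000,000,000 / 1,073,741,824 = 3,725.3 GiB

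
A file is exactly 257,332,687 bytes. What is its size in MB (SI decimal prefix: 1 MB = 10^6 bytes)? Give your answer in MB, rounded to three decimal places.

257.333 MB

257,332,687 bytes given.
1 MB = 10^6 bytes = 1,000,000 bytes
257,332,687 / 1,000,000 = 257.333 MB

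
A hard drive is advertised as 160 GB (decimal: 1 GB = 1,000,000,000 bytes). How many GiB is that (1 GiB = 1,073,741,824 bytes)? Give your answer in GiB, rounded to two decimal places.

149.01 GiB

160 GB = 160 × 10^9 bytes = 160,000,000,000 bytes
1 GiB = 2^30 bytes = 1,073,741,824 bytes
160,000,000,000 / 1,073,741,824 = 149.01 GiB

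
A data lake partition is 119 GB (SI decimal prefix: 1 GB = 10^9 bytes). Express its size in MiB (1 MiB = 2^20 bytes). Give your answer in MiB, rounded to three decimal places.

113,487.244 MiB

119 GB × 1,000,000,000 bytes/GB = 119,000,000,000 bytes
1 MiB = 2^20 bytes = 1,048,576 bytes
119,000,000,000 / 1,048,576 = 113,487.244 MiB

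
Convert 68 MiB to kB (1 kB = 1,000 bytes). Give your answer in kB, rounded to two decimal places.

68 MiB = 68 × 2^20 bytes = 71,303,168 bytes
1 kB = 10^3 bytes = 1,000 bytes
71,303,168 / 1,000 = 71,303.17 kB

71,303.17 kB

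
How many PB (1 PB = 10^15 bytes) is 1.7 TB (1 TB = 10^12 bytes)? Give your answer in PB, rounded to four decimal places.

1.7 TB × 1,000,000,000,000 bytes/TB = 1,700,000,000,000 bytes
1 PB = 10^15 bytes = 1,000,000,000,000,000 bytes
1,700,000,000,000 / 1,000,000,000,000,000 = 0.0017 PB

0.0017 PB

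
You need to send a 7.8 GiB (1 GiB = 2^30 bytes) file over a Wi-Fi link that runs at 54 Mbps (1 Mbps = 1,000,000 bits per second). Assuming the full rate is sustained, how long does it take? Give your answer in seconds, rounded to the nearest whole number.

7.8 GiB = 8,375,186,227.2 bytes = 67,001,489,817.6 bits
54 Mbps = 54,000,000 bits/s
time = 67,001,489,817.6 / 54,000,000 = 1,241 s

1,241 seconds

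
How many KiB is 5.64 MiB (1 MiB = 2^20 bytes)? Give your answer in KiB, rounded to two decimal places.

5,775.36 KiB

5.64 MiB = 5.64 × 2^20 bytes = 5,913,968.64 bytes
1 KiB = 2^10 bytes = 1,024 bytes
5,913,968.64 / 1,024 = 5,775.36 KiB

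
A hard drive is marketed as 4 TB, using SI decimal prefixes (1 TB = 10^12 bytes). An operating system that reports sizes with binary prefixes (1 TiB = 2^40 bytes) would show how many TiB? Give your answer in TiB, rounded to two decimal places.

4 TB × 1,000,000,000,000 bytes/TB = 4,000,000,000,000 bytes
1 TiB = 1,099,511,627,776 bytes
4,000,000,000,000 / 1,099,511,627,776 = 3.64 TiB

3.64 TiB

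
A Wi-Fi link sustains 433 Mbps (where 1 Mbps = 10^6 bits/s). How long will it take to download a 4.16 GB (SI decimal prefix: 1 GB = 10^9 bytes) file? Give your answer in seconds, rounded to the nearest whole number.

77 seconds

4.16 GB = 4,160,000,000 bytes = 33,280,000,000 bits
433 Mbps = 433,000,000 bits/s
time = 33,280,000,000 / 433,000,000 = 77 s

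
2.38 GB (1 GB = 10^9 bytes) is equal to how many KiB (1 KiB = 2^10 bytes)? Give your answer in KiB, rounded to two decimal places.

2.38 GB = 2.38 × 10^9 bytes = 2,380,000,000 bytes
1 KiB = 1,024 bytes
2,380,000,000 / 1,024 = 2,324,218.75 KiB

2,324,218.75 KiB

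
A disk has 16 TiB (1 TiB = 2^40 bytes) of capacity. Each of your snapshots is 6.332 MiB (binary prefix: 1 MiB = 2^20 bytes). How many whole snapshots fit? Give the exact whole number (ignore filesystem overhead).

Capacity: 16 TiB = 17,592,186,044,416 bytes
Per item: 6.332 MiB = 6,639,583.232 bytes
⌊17,592,186,044,416 / 6,639,583.232⌋ = 2,649,591

2,649,591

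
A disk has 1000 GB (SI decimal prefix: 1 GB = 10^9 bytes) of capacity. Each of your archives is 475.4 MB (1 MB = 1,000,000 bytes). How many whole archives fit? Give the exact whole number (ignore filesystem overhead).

Capacity: 1000 GB = 1,000,000,000,000 bytes
Per item: 475.4 MB = 475,400,000 bytes
⌊1,000,000,000,000 / 475,400,000⌋ = 2,103

2,103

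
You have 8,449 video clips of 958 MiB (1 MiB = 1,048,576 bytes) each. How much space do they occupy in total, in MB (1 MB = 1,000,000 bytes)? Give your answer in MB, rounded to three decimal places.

8,487,323.042 MB

Total = 8,449 × 958 MiB = 8,094,142 MiB
= 8,094,142 × 1,048,576 bytes = 8,487,323,041,792 bytes
1 MB = 1,000,000 bytes
8,487,323,041,792 / 1,000,000 = 8,487,323.042 MB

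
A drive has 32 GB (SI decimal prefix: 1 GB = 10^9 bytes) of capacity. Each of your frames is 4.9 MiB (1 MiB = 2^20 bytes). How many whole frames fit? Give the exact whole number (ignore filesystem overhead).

Capacity: 32 GB = 32,000,000,000 bytes
Per item: 4.9 MiB = 5,138,022.4 bytes
⌊32,000,000,000 / 5,138,022.4⌋ = 6,228

6,228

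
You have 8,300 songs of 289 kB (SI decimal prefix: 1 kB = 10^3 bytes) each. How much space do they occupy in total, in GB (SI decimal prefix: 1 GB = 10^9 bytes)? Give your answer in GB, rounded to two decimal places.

2.40 GB

Total = 8,300 × 289 kB = 2,398,700 kB
= 2,398,700 × 1,000 bytes = 2,398,700,000 bytes
1 GB = 1,000,000,000 bytes
2,398,700,000 / 1,000,000,000 = 2.40 GB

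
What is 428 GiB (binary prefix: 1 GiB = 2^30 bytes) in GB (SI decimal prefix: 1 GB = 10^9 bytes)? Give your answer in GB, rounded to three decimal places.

459.562 GB

428 GiB = 428 × 2^30 bytes = 459,561,500,672 bytes
1 GB = 1,000,000,000 bytes
459,561,500,672 / 1,000,000,000 = 459.562 GB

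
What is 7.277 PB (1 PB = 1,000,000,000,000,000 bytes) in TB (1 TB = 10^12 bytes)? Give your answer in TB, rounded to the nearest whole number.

7,277 TB

7.277 PB = 7.277 × 10^15 bytes = 7,277,000,000,000,000 bytes
1 TB = 10^12 bytes = 1,000,000,000,000 bytes
7,277,000,000,000,000 / 1,000,000,000,000 = 7,277 TB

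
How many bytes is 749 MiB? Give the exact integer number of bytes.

749 × 1,048,576 = 785,383,424 bytes

785,383,424 bytes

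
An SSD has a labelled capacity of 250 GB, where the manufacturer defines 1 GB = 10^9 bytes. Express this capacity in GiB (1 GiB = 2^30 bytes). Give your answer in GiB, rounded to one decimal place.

232.8 GiB

250 GB = 250 × 10^9 bytes = 250,000,000,000 bytes
1 GiB = 1,073,741,824 bytes
250,000,000,000 / 1,073,741,824 = 232.8 GiB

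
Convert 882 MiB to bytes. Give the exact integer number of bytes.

882 × 1,048,576 = 924,844,032 bytes  (1 MiB = 2^20 bytes)

924,844,032 bytes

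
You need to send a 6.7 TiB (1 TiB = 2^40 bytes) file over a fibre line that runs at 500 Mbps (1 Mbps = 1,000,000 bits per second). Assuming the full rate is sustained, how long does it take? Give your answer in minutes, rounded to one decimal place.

6.7 TiB = 7,366,727,906,099.2 bytes = 58,933,823,248,793.6 bits
500 Mbps = 500,000,000 bits/s
time = 58,933,823,248,793.6 / 500,000,000 = 117,867.65 s
117,867.65 s / 60 = 1,964.5 minutes

1,964.5 minutes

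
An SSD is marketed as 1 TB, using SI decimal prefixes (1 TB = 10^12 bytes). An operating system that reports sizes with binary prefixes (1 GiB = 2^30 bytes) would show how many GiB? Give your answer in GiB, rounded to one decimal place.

1 TB = 1 × 10^12 bytes = 1,000,000,000,000 bytes
1 GiB = 1,073,741,824 bytes
1,000,000,000,000 / 1,073,741,824 = 931.3 GiB

931.3 GiB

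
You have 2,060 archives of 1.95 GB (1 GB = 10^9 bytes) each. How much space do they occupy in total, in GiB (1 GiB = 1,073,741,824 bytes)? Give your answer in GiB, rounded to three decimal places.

Total = 2,060 × 1.95 GB = 4017 GB
= 4017 × 1,000,000,000 bytes = 4,017,000,000,000 bytes
1 GiB = 1,073,741,824 bytes
4,017,000,000,000 / 1,073,741,824 = 3,741.123 GiB

3,741.123 GiB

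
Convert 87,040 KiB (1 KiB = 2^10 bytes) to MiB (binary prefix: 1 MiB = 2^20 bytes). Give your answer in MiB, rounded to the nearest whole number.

87,040 KiB = 87,040 × 2^10 bytes = 89,128,960 bytes
1 MiB = 2^20 bytes = 1,048,576 bytes
89,128,960 / 1,048,576 = 85 MiB

85 MiB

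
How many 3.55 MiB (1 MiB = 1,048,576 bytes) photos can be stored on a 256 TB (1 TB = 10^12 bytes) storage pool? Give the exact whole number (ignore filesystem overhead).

68,772,007

Capacity: 256 TB = 256,000,000,000,000 bytes
Per item: 3.55 MiB = 3,722,444.8 bytes
⌊256,000,000,000,000 / 3,722,444.8⌋ = 68,772,007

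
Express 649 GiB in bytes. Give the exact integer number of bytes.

696,858,443,776 bytes

649 × 1,073,741,824 = 696,858,443,776 bytes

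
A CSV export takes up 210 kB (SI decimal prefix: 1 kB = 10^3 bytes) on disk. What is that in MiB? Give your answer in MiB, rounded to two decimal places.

0.20 MiB

210 kB = 210 × 10^3 bytes = 210,000 bytes
1 MiB = 1,048,576 bytes
210,000 / 1,048,576 = 0.20 MiB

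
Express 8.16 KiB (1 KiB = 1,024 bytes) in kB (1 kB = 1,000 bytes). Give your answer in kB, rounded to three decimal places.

8.16 KiB × 1,024 bytes/KiB = 8,355.84 bytes
1 kB = 10^3 bytes = 1,000 bytes
8,355.84 / 1,000 = 8.356 kB

8.356 kB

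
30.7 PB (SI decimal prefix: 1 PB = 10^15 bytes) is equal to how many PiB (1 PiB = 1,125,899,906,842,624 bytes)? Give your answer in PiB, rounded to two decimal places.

27.27 PiB

30.7 PB × 1,000,000,000,000,000 bytes/PB = 30,700,000,000,000,000 bytes
1 PiB = 2^50 bytes = 1,125,899,906,842,624 bytes
30,700,000,000,000,000 / 1,125,899,906,842,624 = 27.27 PiB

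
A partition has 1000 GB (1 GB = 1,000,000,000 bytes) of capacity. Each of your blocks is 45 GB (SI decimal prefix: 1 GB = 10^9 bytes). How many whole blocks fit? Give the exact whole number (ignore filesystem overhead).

Capacity: 1000 GB = 1,000,000,000,000 bytes
Per item: 45 GB = 45,000,000,000 bytes
⌊1,000,000,000,000 / 45,000,000,000⌋ = 22

22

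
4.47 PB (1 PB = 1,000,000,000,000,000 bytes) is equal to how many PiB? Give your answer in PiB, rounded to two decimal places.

4.47 PB = 4.47 × 10^15 bytes = 4,470,000,000,000,000 bytes
1 PiB = 2^50 bytes = 1,125,899,906,842,624 bytes
4,470,000,000,000,000 / 1,125,899,906,842,624 = 3.97 PiB

3.97 PiB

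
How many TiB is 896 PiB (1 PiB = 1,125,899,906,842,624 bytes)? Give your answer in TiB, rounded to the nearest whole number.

917,504 TiB

896 PiB × 1,125,899,906,842,624 bytes/PiB = 1,008,806,316,530,991,104 bytes
1 TiB = 2^40 bytes = 1,099,511,627,776 bytes
1,008,806,316,530,991,104 / 1,099,511,627,776 = 917,504 TiB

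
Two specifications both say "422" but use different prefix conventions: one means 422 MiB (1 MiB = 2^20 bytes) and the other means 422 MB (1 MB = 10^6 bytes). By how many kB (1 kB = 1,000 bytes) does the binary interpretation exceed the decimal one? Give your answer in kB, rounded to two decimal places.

20,499.07 kB

422 MiB = 422 × 1,048,576 = 442,499,072 bytes
422 MB = 422 × 1,000,000 = 422,000,000 bytes
difference = 20,499,072 bytes
20,499,072 / 1,000 = 20,499.07 kB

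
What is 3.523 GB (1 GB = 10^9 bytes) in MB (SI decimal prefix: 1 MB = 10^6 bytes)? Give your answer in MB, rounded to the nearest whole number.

3,523 MB

3.523 GB × 1,000,000,000 bytes/GB = 3,523,000,000 bytes
1 MB = 1,000,000 bytes
3,523,000,000 / 1,000,000 = 3,523 MB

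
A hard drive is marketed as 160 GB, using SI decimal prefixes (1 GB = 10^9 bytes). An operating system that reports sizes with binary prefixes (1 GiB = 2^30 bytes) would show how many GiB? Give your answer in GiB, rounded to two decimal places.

149.01 GiB

160 GB × 1,000,000,000 bytes/GB = 160,000,000,000 bytes
1 GiB = 1,073,741,824 bytes
160,000,000,000 / 1,073,741,824 = 149.01 GiB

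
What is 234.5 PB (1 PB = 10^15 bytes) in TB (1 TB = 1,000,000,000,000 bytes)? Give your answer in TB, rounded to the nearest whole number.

234.5 PB = 234.5 × 10^15 bytes = 234,500,000,000,000,000 bytes
1 TB = 10^12 bytes = 1,000,000,000,000 bytes
234,500,000,000,000,000 / 1,000,000,000,000 = 234,500 TB

234,500 TB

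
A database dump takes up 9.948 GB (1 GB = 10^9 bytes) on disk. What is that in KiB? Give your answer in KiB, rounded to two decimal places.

9.948 GB × 1,000,000,000 bytes/GB = 9,948,000,000 bytes
1 KiB = 1,024 bytes
9,948,000,000 / 1,024 = 9,714,843.75 KiB

9,714,843.75 KiB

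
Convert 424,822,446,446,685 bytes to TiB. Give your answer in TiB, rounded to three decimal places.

386.374 TiB

424,822,446,446,685 bytes given.
1 TiB = 2^40 bytes = 1,099,511,627,776 bytes
424,822,446,446,685 / 1,099,511,627,776 = 386.374 TiB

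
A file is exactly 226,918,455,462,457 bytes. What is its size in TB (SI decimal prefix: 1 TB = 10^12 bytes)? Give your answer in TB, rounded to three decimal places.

226.918 TB

226,918,455,462,457 bytes given.
1 TB = 10^12 bytes = 1,000,000,000,000 bytes
226,918,455,462,457 / 1,000,000,000,000 = 226.918 TB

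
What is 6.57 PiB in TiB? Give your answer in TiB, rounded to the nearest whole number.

6,728 TiB

6.57 PiB × 1,125,899,906,842,624 bytes/PiB = 7,397,162,387,956,039.68 bytes
1 TiB = 2^40 bytes = 1,099,511,627,776 bytes
7,397,162,387,956,039.68 / 1,099,511,627,776 = 6,728 TiB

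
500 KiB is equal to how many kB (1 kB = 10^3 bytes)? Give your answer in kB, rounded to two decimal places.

500 KiB × 1,024 bytes/KiB = 512,000 bytes
1 kB = 1,000 bytes
512,000 / 1,000 = 512.00 kB

512.00 kB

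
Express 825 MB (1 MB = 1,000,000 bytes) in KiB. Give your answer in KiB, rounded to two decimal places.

805,664.06 KiB

825 MB × 1,000,000 bytes/MB = 825,000,000 bytes
1 KiB = 2^10 bytes = 1,024 bytes
825,000,000 / 1,024 = 805,664.06 KiB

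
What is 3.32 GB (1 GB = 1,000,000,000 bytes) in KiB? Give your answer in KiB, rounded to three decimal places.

3.32 GB × 1,000,000,000 bytes/GB = 3,320,000,000 bytes
1 KiB = 1,024 bytes
3,320,000,000 / 1,024 = 3,242,187.500 KiB

3,242,187.500 KiB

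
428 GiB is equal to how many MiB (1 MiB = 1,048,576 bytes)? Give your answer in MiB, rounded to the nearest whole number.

438,272 MiB

428 GiB = 428 × 2^30 bytes = 459,561,500,672 bytes
1 MiB = 1,048,576 bytes
459,561,500,672 / 1,048,576 = 438,272 MiB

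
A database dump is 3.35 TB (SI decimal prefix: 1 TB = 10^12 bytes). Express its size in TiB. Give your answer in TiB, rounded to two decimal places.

3.05 TiB

3.35 TB = 3.35 × 10^12 bytes = 3,350,000,000,000 bytes
1 TiB = 2^40 bytes = 1,099,511,627,776 bytes
3,350,000,000,000 / 1,099,511,627,776 = 3.05 TiB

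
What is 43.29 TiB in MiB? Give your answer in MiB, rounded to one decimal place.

43.29 TiB × 1,099,511,627,776 bytes/TiB = 47,597,858,366,423.04 bytes
1 MiB = 2^20 bytes = 1,048,576 bytes
47,597,858,366,423.04 / 1,048,576 = 45,392,855.0 MiB

45,392,855.0 MiB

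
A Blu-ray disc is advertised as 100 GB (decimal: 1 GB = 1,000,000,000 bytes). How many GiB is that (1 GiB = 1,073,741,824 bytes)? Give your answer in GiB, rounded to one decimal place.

93.1 GiB

100 GB = 100 × 10^9 bytes = 100,000,000,000 bytes
1 GiB = 2^30 bytes = 1,073,741,824 bytes
100,000,000,000 / 1,073,741,824 = 93.1 GiB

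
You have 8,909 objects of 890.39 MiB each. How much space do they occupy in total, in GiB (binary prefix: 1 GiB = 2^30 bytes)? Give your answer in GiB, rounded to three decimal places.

Total = 8,909 × 890.39 MiB = 7932484.51 MiB
= 7932484.51 × 1,048,576 bytes = 8,317,812,877,557.76 bytes
1 GiB = 1,073,741,824 bytes
8,317,812,877,557.76 / 1,073,741,824 = 7,746.567 GiB

7,746.567 GiB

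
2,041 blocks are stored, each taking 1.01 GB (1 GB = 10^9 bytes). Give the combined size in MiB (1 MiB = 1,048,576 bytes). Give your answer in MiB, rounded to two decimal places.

1,965,913.77 MiB

Total = 2,041 × 1.01 GB = 2061.41 GB
= 2061.41 × 1,000,000,000 bytes = 2,061,410,000,000 bytes
1 MiB = 1,048,576 bytes
2,061,410,000,000 / 1,048,576 = 1,965,913.77 MiB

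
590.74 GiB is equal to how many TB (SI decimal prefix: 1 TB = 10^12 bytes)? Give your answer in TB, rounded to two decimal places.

590.74 GiB = 590.74 × 2^30 bytes = 634,302,245,109.76 bytes
1 TB = 10^12 bytes = 1,000,000,000,000 bytes
634,302,245,109.76 / 1,000,000,000,000 = 0.63 TB

0.63 TB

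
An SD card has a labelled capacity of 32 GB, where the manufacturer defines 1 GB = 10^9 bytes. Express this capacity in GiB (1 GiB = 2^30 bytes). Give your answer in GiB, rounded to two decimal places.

29.80 GiB

32 GB = 32 × 10^9 bytes = 32,000,000,000 bytes
1 GiB = 1,073,741,824 bytes
32,000,000,000 / 1,073,741,824 = 29.80 GiB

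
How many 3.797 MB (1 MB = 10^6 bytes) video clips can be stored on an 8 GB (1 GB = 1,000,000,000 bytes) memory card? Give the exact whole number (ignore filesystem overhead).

Capacity: 8 GB = 8,000,000,000 bytes
Per item: 3.797 MB = 3,797,000 bytes
⌊8,000,000,000 / 3,797,000⌋ = 2,106

2,106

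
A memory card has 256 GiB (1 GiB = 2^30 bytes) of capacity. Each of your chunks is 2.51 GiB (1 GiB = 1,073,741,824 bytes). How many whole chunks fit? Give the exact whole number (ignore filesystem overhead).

101

Capacity: 256 GiB = 274,877,906,944 bytes
Per item: 2.51 GiB = 2,695,091,978.24 bytes
⌊274,877,906,944 / 2,695,091,978.24⌋ = 101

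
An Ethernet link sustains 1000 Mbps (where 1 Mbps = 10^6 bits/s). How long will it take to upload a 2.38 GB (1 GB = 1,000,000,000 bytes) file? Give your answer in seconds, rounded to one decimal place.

19.0 seconds

2.38 GB = 2,380,000,000 bytes = 19,040,000,000 bits
1000 Mbps = 1,000,000,000 bits/s
time = 19,040,000,000 / 1,000,000,000 = 19.0 s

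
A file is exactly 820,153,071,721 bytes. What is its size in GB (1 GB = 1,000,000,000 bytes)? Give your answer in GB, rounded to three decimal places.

820,153,071,721 bytes given.
1 GB = 10^9 bytes = 1,000,000,000 bytes
820,153,071,721 / 1,000,000,000 = 820.153 GB

820.153 GB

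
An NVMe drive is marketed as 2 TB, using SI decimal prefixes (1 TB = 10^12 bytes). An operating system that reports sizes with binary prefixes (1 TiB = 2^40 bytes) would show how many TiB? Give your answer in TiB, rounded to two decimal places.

1.82 TiB

2 TB = 2 × 10^12 bytes = 2,000,000,000,000 bytes
1 TiB = 1,099,511,627,776 bytes
2,000,000,000,000 / 1,099,511,627,776 = 1.82 TiB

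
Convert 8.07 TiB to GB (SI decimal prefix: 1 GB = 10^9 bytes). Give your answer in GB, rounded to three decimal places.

8,873.059 GB

8.07 TiB × 1,099,511,627,776 bytes/TiB = 8,873,058,836,152.32 bytes
1 GB = 10^9 bytes = 1,000,000,000 bytes
8,873,058,836,152.32 / 1,000,000,000 = 8,873.059 GB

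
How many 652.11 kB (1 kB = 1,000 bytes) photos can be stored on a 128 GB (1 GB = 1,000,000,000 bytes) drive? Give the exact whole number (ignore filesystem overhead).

196,285

Capacity: 128 GB = 128,000,000,000 bytes
Per item: 652.11 kB = 652,110 bytes
⌊128,000,000,000 / 652,110⌋ = 196,285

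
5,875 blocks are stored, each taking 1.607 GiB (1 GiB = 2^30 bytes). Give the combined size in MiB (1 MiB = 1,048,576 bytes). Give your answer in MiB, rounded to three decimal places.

Total = 5,875 × 1.607 GiB = 9441.125 GiB
= 9441.125 × 1,073,741,824 bytes = 10,137,330,778,112 bytes
1 MiB = 1,048,576 bytes
10,137,330,778,112 / 1,048,576 = 9,667,712.000 MiB

9,667,712.000 MiB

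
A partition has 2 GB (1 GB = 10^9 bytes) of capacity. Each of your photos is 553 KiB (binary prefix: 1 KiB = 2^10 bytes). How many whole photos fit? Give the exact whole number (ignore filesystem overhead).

Capacity: 2 GB = 2,000,000,000 bytes
Per item: 553 KiB = 566,272 bytes
⌊2,000,000,000 / 566,272⌋ = 3,531

3,531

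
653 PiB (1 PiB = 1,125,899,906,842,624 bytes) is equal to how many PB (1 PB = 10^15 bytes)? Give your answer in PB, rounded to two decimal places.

653 PiB × 1,125,899,906,842,624 bytes/PiB = 735,212,639,168,233,472 bytes
1 PB = 10^15 bytes = 1,000,000,000,000,000 bytes
735,212,639,168,233,472 / 1,000,000,000,000,000 = 735.21 PB

735.21 PB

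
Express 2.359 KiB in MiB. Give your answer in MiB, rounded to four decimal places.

0.0023 MiB

2.359 KiB × 1,024 bytes/KiB = 2,415.616 bytes
1 MiB = 1,048,576 bytes
2,415.616 / 1,048,576 = 0.0023 MiB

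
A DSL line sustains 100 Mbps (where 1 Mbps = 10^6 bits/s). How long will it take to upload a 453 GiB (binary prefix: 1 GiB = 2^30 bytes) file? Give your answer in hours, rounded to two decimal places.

453 GiB = 486,405,046,272 bytes = 3,891,240,370,176 bits
100 Mbps = 100,000,000 bits/s
time = 3,891,240,370,176 / 100,000,000 = 38,912.4037 s
38,912.4037 s / 3600 = 10.81 hours

10.81 hours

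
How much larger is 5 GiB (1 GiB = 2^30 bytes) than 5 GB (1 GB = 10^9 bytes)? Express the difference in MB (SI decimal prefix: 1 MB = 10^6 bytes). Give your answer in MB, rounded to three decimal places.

5 GiB = 5 × 1,073,741,824 = 5,368,709,120 bytes
5 GB = 5 × 1,000,000,000 = 5,000,000,000 bytes
difference = 368,709,120 bytes
368,709,120 / 1,000,000 = 368.709 MB

368.709 MB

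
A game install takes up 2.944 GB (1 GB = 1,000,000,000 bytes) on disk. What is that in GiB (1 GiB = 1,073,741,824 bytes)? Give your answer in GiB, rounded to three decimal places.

2.944 GB × 1,000,000,000 bytes/GB = 2,944,000,000 bytes
1 GiB = 1,073,741,824 bytes
2,944,000,000 / 1,073,741,824 = 2.742 GiB

2.742 GiB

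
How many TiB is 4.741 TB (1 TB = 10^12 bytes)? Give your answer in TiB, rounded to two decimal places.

4.31 TiB

4.741 TB = 4.741 × 10^12 bytes = 4,741,000,000,000 bytes
1 TiB = 1,099,511,627,776 bytes
4,741,000,000,000 / 1,099,511,627,776 = 4.31 TiB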